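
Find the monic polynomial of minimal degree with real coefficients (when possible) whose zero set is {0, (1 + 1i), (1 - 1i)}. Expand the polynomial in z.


The polynomial is p(z) = ∏_{α ∈ S} (z − α), where S = {0, (1 + 1i), (1 - 1i)}.
Expanding the product yields: p(z) = z^3 -2·z^2 + 2·z.
Note conjugate pairs combine to real quadratics: (z − (1+1i))(z − (1−1i)) = z² − 2z + 2.
The resulting polynomial has degree 3 and real coefficients as required.

p(z) = z^3 -2·z^2 + 2·z.


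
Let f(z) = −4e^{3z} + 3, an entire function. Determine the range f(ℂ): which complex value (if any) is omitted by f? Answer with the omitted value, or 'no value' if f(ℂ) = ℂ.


Little Picard bounds the complement of f(ℂ) to at most one point.
e^{3z} is never zero on ℂ, so -4·e^{3z} takes every value in ℂ ∖ {0}. Adding 3 shifts the range to ℂ ∖ {3}. Thus f omits exactly the value 3.

Omitted value: 3.


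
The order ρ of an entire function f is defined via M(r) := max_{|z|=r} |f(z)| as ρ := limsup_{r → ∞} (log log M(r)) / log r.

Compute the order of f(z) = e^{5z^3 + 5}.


|e^{5z^3 + 5}| = e^{Re(5·z^3) + 5} ≤ e^{5|z|^3 + 5} = e^{5r^3 + 5} on |z| = r, so ρ ≤ 3. Choosing z on |z|=r so that 5·z^3 is real positive (always possible by picking arg z appropriately) gives |f(z)| = e^{5r^3 + 5}, matching the bound. The additive constant 5 does not affect log log M(r) ~ 3·log r. Hence ρ = 3.
Therefore ρ = 3.

Order ρ = 3.


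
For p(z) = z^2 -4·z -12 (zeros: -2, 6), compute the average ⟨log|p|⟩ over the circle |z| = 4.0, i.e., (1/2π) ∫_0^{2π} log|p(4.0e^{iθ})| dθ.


Zeros: -2, 6; r = 4.0.
Inside |z| < r: -2. Outside (|z| ≥ r): 6.
p(0) = -12, so log|p(0)| = log(12) = 2.4849.
Apply Jensen: I(r) = log|p(0)| + Σ_k log(r/|z_k|), summed over zeros inside |z| < r.
  log(r/|z_k|) for z_k = -2: log(4.0/2) = 0.6931
  Outside zeros (6) contribute nothing to the Jensen sum.
Sum over inside zeros: 0.6931.
I(r) = log|p(0)| + (inside sum) = 2.4849 + 0.6931 = 3.1781.
Note: since some zeros are outside |z| ≤ r, the simplified n·log(r) form does NOT apply — only the inside zeros contribute.

I(r) ≈ 3.1781.


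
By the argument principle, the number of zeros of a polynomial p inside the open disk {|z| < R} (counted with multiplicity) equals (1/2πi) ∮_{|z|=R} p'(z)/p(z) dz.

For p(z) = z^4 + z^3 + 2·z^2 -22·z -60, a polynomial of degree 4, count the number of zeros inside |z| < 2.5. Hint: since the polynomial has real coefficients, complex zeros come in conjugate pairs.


The zeros of p are: 3, -2, (-1 + 3i), (-1 - 3i).
Their magnitudes are: 3, 2, 3.162, 3.162.
Zeros with |z| < R = 2.5: -2.
Count = 1.
By the argument principle, (1/2πi) ∮_{|z|=R} p'(z)/p(z) dz equals exactly this count.

Number of zeros inside |z| < 2.5: 1.


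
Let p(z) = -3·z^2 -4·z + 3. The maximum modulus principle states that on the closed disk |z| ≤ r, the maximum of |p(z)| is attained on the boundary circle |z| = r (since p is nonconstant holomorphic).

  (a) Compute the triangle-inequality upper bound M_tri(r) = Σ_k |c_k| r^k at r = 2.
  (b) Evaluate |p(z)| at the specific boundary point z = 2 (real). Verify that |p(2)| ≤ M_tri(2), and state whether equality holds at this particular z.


Coefficients: c_0 = 3, c_1 = -4, c_2 = -3. Radius r = 2.
Part (a). Triangle bound: M_tri(r) = Σ_k |c_k| r^k
  = |3|·2^0 + |-4|·2^1 + |-3|·2^2
  = 3 + 8 + 12 = 23.
This bounds M(r) := max_{|z|=r} |p(z)| from above; equality holds iff all terms c_k z^k can be made to align in phase at a single z on |z|=r.
Part (b). At z = 2 (real, on the circle |z| = r):
  p(2) = (3)·2^0 + (-4)·2^1 + (-3)·2^2 = -17.
  |p(2)| = 17.
Check: |p(2)| = 17 ≤ 23 = M_tri(2). ✓ Equality does not hold at z = 2 (the coefficients have mixed signs, so the terms do not all align in phase there).

M_tri(2) = 23; |p(2)| = 17; equality at z=2: no.


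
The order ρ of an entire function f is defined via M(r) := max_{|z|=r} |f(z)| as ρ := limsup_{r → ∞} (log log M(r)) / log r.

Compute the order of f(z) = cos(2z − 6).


cos(w) is a linear combination of e^{iw} and e^{−iw} (or e^w, e^{−w} in the hyperbolic case), so |cos(w)| ≤ e^{|w|}. With w = 2z − 6, |w| ≤ 2|z| + 6 = 2r + 6 on |z| = r, giving M(r) ≤ e^{2r + 6}, so ρ ≤ 1. On a suitable ray (z = it for sin/cos; z = t for sinh/cosh, t real → ∞), |cos(2z − 6)| grows like e^{2|t|}/2, so ρ ≥ 1. Hence ρ = 1.
Therefore ρ = 1.

Order ρ = 1.


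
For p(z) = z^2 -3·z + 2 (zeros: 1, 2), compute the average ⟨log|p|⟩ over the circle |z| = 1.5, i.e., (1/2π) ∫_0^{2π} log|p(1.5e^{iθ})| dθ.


Zeros: 1, 2; r = 1.5.
Inside |z| < r: 1. Outside (|z| ≥ r): 2.
p(0) = 2, so log|p(0)| = log(2) = 0.6931.
Apply Jensen: I(r) = log|p(0)| + Σ_k log(r/|z_k|), summed over zeros inside |z| < r.
  log(r/|z_k|) for z_k = 1: log(1.5/1) = 0.4055
  Outside zeros (2) contribute nothing to the Jensen sum.
Sum over inside zeros: 0.4055.
I(r) = log|p(0)| + (inside sum) = 0.6931 + 0.4055 = 1.0986.
Note: since some zeros are outside |z| ≤ r, the simplified n·log(r) form does NOT apply — only the inside zeros contribute.

I(r) ≈ 1.0986.


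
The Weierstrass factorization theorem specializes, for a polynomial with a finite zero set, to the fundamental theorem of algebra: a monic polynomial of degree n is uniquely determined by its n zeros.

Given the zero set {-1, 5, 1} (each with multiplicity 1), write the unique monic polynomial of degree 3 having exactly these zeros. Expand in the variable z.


The polynomial is p(z) = ∏_{α ∈ S} (z − α), where S = {-1, 5, 1}.
Expanding the product yields: p(z) = z^3 -5·z^2 -z + 5.
The resulting polynomial has degree 3 and real coefficients as required.

p(z) = z^3 -5·z^2 -z + 5.


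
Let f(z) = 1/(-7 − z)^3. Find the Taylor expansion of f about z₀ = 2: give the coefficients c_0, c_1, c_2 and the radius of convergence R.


Let w = z − z₀, so z = z₀ + w.
Then -7 − z = -7 − (z₀ + w) = (-7 − z₀) − w = -9 − w.
f(z) = 1/(-9 − w)^3 = (1/(-9)^3) · (1 − w/(-9))^{−3}.
By the binomial series (1−u)^{−3} = Σ_{n≥0} C(n+2, 2) u^n for |u|<1, with u = w/(-9):
  c_n = C(n+2, 2) / (-9)^(n+3).
  c_0 = 1/(-9)^3 = -1/729.
  c_1 = 3/(-9)^4 = 1/2187.
  c_2 = 6/(-9)^5 = -2/19683.
The series is valid for |w/d| < 1, i.e. |z − z₀| < |d|.
Radius of convergence: R = |-7 − z₀| = |-9| = 9 (distance from z₀ to the singularity z = -7).

c_0 = -1/729, c_1 = 1/2187, c_2 = -2/19683; R = 9.


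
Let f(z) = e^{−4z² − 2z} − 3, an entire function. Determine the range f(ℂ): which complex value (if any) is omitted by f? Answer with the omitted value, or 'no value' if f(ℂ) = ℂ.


Little Picard bounds the complement of f(ℂ) to at most one point.
The exponent g(z) = −4z² − 2z is a nonconstant polynomial, hence surjective onto ℂ. So e^{g(z)} takes every value in {e^w : w ∈ ℂ} = ℂ ∖ {0}. Adding -3 shifts the range to ℂ ∖ {-3}. f omits exactly -3.

Omitted value: -3.


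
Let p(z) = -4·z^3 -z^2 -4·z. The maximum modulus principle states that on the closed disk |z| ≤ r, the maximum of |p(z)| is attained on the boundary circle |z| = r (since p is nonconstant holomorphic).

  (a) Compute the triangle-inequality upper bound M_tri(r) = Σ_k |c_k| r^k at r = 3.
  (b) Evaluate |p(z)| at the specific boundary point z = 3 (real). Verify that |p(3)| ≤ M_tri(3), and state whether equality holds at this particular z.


Coefficients: c_0 = 0, c_1 = -4, c_2 = -1, c_3 = -4. Radius r = 3.
Part (a). Triangle bound: M_tri(r) = Σ_k |c_k| r^k
  = |0|·3^0 + |-4|·3^1 + |-1|·3^2 + |-4|·3^3
  = 0 + 12 + 9 + 108 = 129.
This bounds M(r) := max_{|z|=r} |p(z)| from above; equality holds iff all terms c_k z^k can be made to align in phase at a single z on |z|=r.
Part (b). At z = 3 (real, on the circle |z| = r):
  p(3) = (0)·3^0 + (-4)·3^1 + (-1)·3^2 + (-4)·3^3 = -129.
  |p(3)| = 129.
Since all nonzero coefficients share the same sign, |p(3)| = 129 = M_tri(3); the triangle bound is attained at z = 3, so in fact M(r) = 129.

M_tri(3) = 129; |p(3)| = 129; equality at z=3: yes.


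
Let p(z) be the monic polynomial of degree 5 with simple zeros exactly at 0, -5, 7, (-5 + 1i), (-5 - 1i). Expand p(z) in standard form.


The polynomial is p(z) = ∏_{α ∈ S} (z − α), where S = {0, -5, 7, (-5 + 1i), (-5 - 1i)}.
Expanding the product yields: p(z) = z^5 + 8·z^4 -29·z^3 -402·z^2 -910·z.
Note conjugate pairs combine to real quadratics: (z − (-5+1i))(z − (-5−1i)) = z² + 10z + 26.
The resulting polynomial has degree 5 and real coefficients as required.

p(z) = z^5 + 8·z^4 -29·z^3 -402·z^2 -910·z.


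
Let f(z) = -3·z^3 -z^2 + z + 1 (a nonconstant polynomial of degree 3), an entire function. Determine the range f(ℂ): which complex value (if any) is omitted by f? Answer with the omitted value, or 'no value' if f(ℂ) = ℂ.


Little Picard bounds the complement of f(ℂ) to at most one point.
For every w ∈ ℂ, the equation p(z) − w = 0 is a nonconstant polynomial in z and hence has at least one root by the fundamental theorem of algebra. So p is surjective onto ℂ, omitting no value.

Omitted value: no value.


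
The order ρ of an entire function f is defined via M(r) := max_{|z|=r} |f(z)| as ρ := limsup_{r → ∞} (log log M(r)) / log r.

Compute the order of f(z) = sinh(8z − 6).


sinh(w) is a linear combination of e^{iw} and e^{−iw} (or e^w, e^{−w} in the hyperbolic case), so |sinh(w)| ≤ e^{|w|}. With w = 8z − 6, |w| ≤ 8|z| + 6 = 8r + 6 on |z| = r, giving M(r) ≤ e^{8r + 6}, so ρ ≤ 1. On a suitable ray (z = it for sin/cos; z = t for sinh/cosh, t real → ∞), |sinh(8z − 6)| grows like e^{8|t|}/2, so ρ ≥ 1. Hence ρ = 1.
Therefore ρ = 1.

Order ρ = 1.


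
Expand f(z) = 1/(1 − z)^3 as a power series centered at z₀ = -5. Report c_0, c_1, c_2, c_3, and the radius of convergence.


Let w = z − z₀, so z = z₀ + w.
Then 1 − z = 1 − (z₀ + w) = (1 − z₀) − w = 6 − w.
f(z) = 1/(6 − w)^3 = (1/(6)^3) · (1 − w/(6))^{−3}.
By the binomial series (1−u)^{−3} = Σ_{n≥0} C(n+2, 2) u^n for |u|<1, with u = w/(6):
  c_n = C(n+2, 2) / (6)^(n+3).
  c_0 = 1/(6)^3 = 1/216.
  c_1 = 3/(6)^4 = 1/432.
  c_2 = 6/(6)^5 = 1/1296.
  c_3 = 10/(6)^6 = 5/23328.
The series is valid for |w/d| < 1, i.e. |z − z₀| < |d|.
Radius of convergence: R = |1 − z₀| = |6| = 6 (distance from z₀ to the singularity z = 1).

c_0 = 1/216, c_1 = 1/432, c_2 = 1/1296, c_3 = 5/23328; R = 6.


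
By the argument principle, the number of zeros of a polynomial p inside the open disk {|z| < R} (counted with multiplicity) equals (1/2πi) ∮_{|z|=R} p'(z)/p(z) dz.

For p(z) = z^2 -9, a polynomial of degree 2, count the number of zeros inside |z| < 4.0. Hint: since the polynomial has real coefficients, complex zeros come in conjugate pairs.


The zeros of p are: -3, 3.
Their magnitudes are: 3, 3.
Zeros with |z| < R = 4.0: -3, 3.
Count = 2.
By the argument principle, (1/2πi) ∮_{|z|=R} p'(z)/p(z) dz equals exactly this count.

Number of zeros inside |z| < 4.0: 2.


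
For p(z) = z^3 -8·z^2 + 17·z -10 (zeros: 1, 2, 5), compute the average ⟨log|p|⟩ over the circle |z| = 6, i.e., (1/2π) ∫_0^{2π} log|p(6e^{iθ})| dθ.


Zeros: 1, 2, 5; r = 6.
Inside |z| < r: 1, 2, 5. Outside (|z| ≥ r): ∅.
p(0) = -10, so log|p(0)| = log(10) = 2.3026.
Apply Jensen: I(r) = log|p(0)| + Σ_k log(r/|z_k|), summed over zeros inside |z| < r.
  log(r/|z_k|) for z_k = 1: log(6/1) = 1.7918
  log(r/|z_k|) for z_k = 2: log(6/2) = 1.0986
  log(r/|z_k|) for z_k = 5: log(6/5) = 0.1823
Sum over inside zeros: 3.0727.
I(r) = log|p(0)| + (inside sum) = 2.3026 + 3.0727 = 5.3753.
Closed form (all zeros inside, monic): I(r) = n·log(r) = 3·log(6) = 5.3753. ✓

I(r) ≈ 5.3753.


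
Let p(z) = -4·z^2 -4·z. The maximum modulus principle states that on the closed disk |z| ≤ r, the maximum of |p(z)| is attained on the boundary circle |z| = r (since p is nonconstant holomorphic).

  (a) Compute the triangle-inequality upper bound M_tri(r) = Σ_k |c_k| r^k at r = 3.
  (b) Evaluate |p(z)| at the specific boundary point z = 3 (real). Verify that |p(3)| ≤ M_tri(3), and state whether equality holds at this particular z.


Coefficients: c_0 = 0, c_1 = -4, c_2 = -4. Radius r = 3.
Part (a). Triangle bound: M_tri(r) = Σ_k |c_k| r^k
  = |0|·3^0 + |-4|·3^1 + |-4|·3^2
  = 0 + 12 + 36 = 48.
This bounds M(r) := max_{|z|=r} |p(z)| from above; equality holds iff all terms c_k z^k can be made to align in phase at a single z on |z|=r.
Part (b). At z = 3 (real, on the circle |z| = r):
  p(3) = (0)·3^0 + (-4)·3^1 + (-4)·3^2 = -48.
  |p(3)| = 48.
Since all nonzero coefficients share the same sign, |p(3)| = 48 = M_tri(3); the triangle bound is attained at z = 3, so in fact M(r) = 48.

M_tri(3) = 48; |p(3)| = 48; equality at z=3: yes.


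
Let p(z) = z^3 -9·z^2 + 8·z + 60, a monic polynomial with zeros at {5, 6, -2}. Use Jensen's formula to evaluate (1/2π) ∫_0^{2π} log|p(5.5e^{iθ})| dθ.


Zeros: -2, 5, 6; r = 5.5.
Inside |z| < r: -2, 5. Outside (|z| ≥ r): 6.
p(0) = 60, so log|p(0)| = log(60) = 4.0943.
Apply Jensen: I(r) = log|p(0)| + Σ_k log(r/|z_k|), summed over zeros inside |z| < r.
  log(r/|z_k|) for z_k = 5: log(5.5/5) = 0.0953
  log(r/|z_k|) for z_k = -2: log(5.5/2) = 1.0116
  Outside zeros (6) contribute nothing to the Jensen sum.
Sum over inside zeros: 1.1069.
I(r) = log|p(0)| + (inside sum) = 4.0943 + 1.1069 = 5.2013.
Note: since some zeros are outside |z| ≤ r, the simplified n·log(r) form does NOT apply — only the inside zeros contribute.

I(r) ≈ 5.2013.


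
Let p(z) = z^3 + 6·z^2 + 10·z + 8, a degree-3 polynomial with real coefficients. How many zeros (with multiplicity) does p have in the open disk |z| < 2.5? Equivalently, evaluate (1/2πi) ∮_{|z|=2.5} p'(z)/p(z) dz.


The zeros of p are: (-1 + 1i), (-1 - 1i), -4.
Their magnitudes are: 1.414, 1.414, 4.
Zeros with |z| < R = 2.5: (-1 + 1i), (-1 - 1i).
Count = 2.
By the argument principle, (1/2πi) ∮_{|z|=R} p'(z)/p(z) dz equals exactly this count.

Number of zeros inside |z| < 2.5: 2.


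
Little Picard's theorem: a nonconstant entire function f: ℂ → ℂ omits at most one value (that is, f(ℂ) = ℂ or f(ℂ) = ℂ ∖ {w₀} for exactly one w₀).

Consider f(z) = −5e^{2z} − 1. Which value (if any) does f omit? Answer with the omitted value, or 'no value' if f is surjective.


Little Picard bounds the complement of f(ℂ) to at most one point.
e^{2z} is never zero on ℂ, so -5·e^{2z} takes every value in ℂ ∖ {0}. Adding -1 shifts the range to ℂ ∖ {-1}. Thus f omits exactly the value -1.

Omitted value: -1.


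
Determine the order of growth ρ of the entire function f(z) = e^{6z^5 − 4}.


|e^{6z^5 − 4}| = e^{Re(6·z^5) + -4} ≤ e^{6|z|^5 + -4} = e^{6r^5 + -4} on |z| = r, so ρ ≤ 5. Choosing z on |z|=r so that 6·z^5 is real positive (always possible by picking arg z appropriately) gives |f(z)| = e^{6r^5 + -4}, matching the bound. The additive constant -4 does not affect log log M(r) ~ 5·log r. Hence ρ = 5.
Therefore ρ = 5.

Order ρ = 5.


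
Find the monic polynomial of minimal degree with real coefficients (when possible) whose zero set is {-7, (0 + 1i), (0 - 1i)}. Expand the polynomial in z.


The polynomial is p(z) = ∏_{α ∈ S} (z − α), where S = {-7, (0 + 1i), (0 - 1i)}.
Expanding the product yields: p(z) = z^3 + 7·z^2 + z + 7.
Note conjugate pairs combine to real quadratics: (z − (0+1i))(z − (0−1i)) = z² + 1.
The resulting polynomial has degree 3 and real coefficients as required.

p(z) = z^3 + 7·z^2 + z + 7.


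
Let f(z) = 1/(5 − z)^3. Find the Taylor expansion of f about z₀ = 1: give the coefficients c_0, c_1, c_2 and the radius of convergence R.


Let w = z − z₀, so z = z₀ + w.
Then 5 − z = 5 − (z₀ + w) = (5 − z₀) − w = 4 − w.
f(z) = 1/(4 − w)^3 = (1/(4)^3) · (1 − w/(4))^{−3}.
By the binomial series (1−u)^{−3} = Σ_{n≥0} C(n+2, 2) u^n for |u|<1, with u = w/(4):
  c_n = C(n+2, 2) / (4)^(n+3).
  c_0 = 1/(4)^3 = 1/64.
  c_1 = 3/(4)^4 = 3/256.
  c_2 = 6/(4)^5 = 3/512.
The series is valid for |w/d| < 1, i.e. |z − z₀| < |d|.
Radius of convergence: R = |5 − z₀| = |4| = 4 (distance from z₀ to the singularity z = 5).

c_0 = 1/64, c_1 = 3/256, c_2 = 3/512; R = 4.


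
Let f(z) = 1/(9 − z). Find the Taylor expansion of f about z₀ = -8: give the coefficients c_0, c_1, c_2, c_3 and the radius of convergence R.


Let w = z − z₀, so z = z₀ + w.
Then 9 − z = 9 − (z₀ + w) = (9 − z₀) − w = 17 − w.
f(z) = 1/(17 − w) = (1/(17)) · 1/(1 − w/(17)) = Σ_{n≥0} w^n / (17)^(n+1).
So c_n = 1/(17)^(n+1):
  c_0 = 1/(17)^1 = 1/17.
  c_1 = 1/(17)^2 = 1/289.
  c_2 = 1/(17)^3 = 1/4913.
  c_3 = 1/(17)^4 = 1/83521.
The series is valid for |w/d| < 1, i.e. |z − z₀| < |d|.
Radius of convergence: R = |9 − z₀| = |17| = 17 (distance from z₀ to the singularity z = 9).

c_0 = 1/17, c_1 = 1/289, c_2 = 1/4913, c_3 = 1/83521; R = 17.


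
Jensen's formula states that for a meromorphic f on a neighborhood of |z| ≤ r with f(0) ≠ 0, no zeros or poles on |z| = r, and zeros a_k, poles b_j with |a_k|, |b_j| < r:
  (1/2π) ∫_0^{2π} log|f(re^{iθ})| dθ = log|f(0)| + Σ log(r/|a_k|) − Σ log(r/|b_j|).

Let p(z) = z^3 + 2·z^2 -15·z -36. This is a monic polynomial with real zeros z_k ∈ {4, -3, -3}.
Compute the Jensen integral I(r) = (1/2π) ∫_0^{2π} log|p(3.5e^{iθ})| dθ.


Zeros: -3, -3, 4; r = 3.5.
Inside |z| < r: -3, -3. Outside (|z| ≥ r): 4.
p(0) = -36, so log|p(0)| = log(36) = 3.5835.
Apply Jensen: I(r) = log|p(0)| + Σ_k log(r/|z_k|), summed over zeros inside |z| < r.
  log(r/|z_k|) for z_k = -3: log(3.5/3) = 0.1542
  log(r/|z_k|) for z_k = -3: log(3.5/3) = 0.1542
  Outside zeros (4) contribute nothing to the Jensen sum.
Sum over inside zeros: 0.3083.
I(r) = log|p(0)| + (inside sum) = 3.5835 + 0.3083 = 3.8918.
Note: since some zeros are outside |z| ≤ r, the simplified n·log(r) form does NOT apply — only the inside zeros contribute.

I(r) ≈ 3.8918.


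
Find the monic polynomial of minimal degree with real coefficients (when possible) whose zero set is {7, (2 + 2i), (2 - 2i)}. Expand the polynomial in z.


The polynomial is p(z) = ∏_{α ∈ S} (z − α), where S = {7, (2 + 2i), (2 - 2i)}.
Expanding the product yields: p(z) = z^3 -11·z^2 + 36·z -56.
Note conjugate pairs combine to real quadratics: (z − (2+2i))(z − (2−2i)) = z² − 4z + 8.
The resulting polynomial has degree 3 and real coefficients as required.

p(z) = z^3 -11·z^2 + 36·z -56.


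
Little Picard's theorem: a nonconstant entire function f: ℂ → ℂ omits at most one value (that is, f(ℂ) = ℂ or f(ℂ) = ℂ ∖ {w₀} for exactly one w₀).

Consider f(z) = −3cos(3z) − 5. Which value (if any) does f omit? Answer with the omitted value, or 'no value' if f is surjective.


Little Picard bounds the complement of f(ℂ) to at most one point.
cos is entire and surjective onto ℂ: for every w ∈ ℂ, cos(ζ) = w has a solution ζ ∈ ℂ (e.g., via the complex inverse arccos). With ζ = 3z this gives z = ζ/(3). Then -3·cos(3z) takes every value in -3·ℂ = ℂ, and adding -5 is a bijection of ℂ. So f is surjective and omits no value. (Note: only on the real line is cos bounded by [−1, 1].)

Omitted value: no value.


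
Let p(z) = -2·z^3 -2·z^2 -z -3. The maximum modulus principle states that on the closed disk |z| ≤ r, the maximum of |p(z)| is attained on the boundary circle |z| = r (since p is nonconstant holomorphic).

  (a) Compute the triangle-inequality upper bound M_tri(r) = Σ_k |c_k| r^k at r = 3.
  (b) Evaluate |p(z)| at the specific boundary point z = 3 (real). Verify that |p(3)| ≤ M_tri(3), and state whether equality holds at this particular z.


Coefficients: c_0 = -3, c_1 = -1, c_2 = -2, c_3 = -2. Radius r = 3.
Part (a). Triangle bound: M_tri(r) = Σ_k |c_k| r^k
  = |-3|·3^0 + |-1|·3^1 + |-2|·3^2 + |-2|·3^3
  = 3 + 3 + 18 + 54 = 78.
This bounds M(r) := max_{|z|=r} |p(z)| from above; equality holds iff all terms c_k z^k can be made to align in phase at a single z on |z|=r.
Part (b). At z = 3 (real, on the circle |z| = r):
  p(3) = (-3)·3^0 + (-1)·3^1 + (-2)·3^2 + (-2)·3^3 = -78.
  |p(3)| = 78.
Since all nonzero coefficients share the same sign, |p(3)| = 78 = M_tri(3); the triangle bound is attained at z = 3, so in fact M(r) = 78.

M_tri(3) = 78; |p(3)| = 78; equality at z=3: yes.


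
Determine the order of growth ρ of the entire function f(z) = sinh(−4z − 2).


sinh(w) is a linear combination of e^{iw} and e^{−iw} (or e^w, e^{−w} in the hyperbolic case), so |sinh(w)| ≤ e^{|w|}. With w = −4z − 2, |w| ≤ 4|z| + 2 = 4r + 2 on |z| = r, giving M(r) ≤ e^{4r + 2}, so ρ ≤ 1. On a suitable ray (z = it for sin/cos; z = t for sinh/cosh, t real → ∞), |sinh(−4z − 2)| grows like e^{4|t|}/2, so ρ ≥ 1. Hence ρ = 1.
Therefore ρ = 1.

Order ρ = 1.


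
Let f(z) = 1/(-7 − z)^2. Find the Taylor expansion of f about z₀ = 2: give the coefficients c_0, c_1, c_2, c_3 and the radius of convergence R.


Let w = z − z₀, so z = z₀ + w.
Then -7 − z = -7 − (z₀ + w) = (-7 − z₀) − w = -9 − w.
f(z) = 1/(-9 − w)^2 = (1/(-9)^2) · (1 − w/(-9))^{−2}.
By the binomial series (1−u)^{−2} = Σ_{n≥0} C(n+1, 1) u^n for |u|<1, with u = w/(-9):
  c_n = C(n+1, 1) / (-9)^(n+2).
  c_0 = 1/(-9)^2 = 1/81.
  c_1 = 2/(-9)^3 = -2/729.
  c_2 = 3/(-9)^4 = 1/2187.
  c_3 = 4/(-9)^5 = -4/59049.
The series is valid for |w/d| < 1, i.e. |z − z₀| < |d|.
Radius of convergence: R = |-7 − z₀| = |-9| = 9 (distance from z₀ to the singularity z = -7).

c_0 = 1/81, c_1 = -2/729, c_2 = 1/2187, c_3 = -4/59049; R = 9.


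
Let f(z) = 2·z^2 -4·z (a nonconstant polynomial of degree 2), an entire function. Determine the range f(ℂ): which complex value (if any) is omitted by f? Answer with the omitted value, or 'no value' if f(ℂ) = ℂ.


Little Picard bounds the complement of f(ℂ) to at most one point.
For every w ∈ ℂ, the equation p(z) − w = 0 is a nonconstant polynomial in z and hence has at least one root by the fundamental theorem of algebra. So p is surjective onto ℂ, omitting no value.

Omitted value: no value.


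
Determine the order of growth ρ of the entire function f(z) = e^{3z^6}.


|e^{3z^6}| = e^{Re(3·z^6) + 0} ≤ e^{3|z|^6 + 0} = e^{3r^6 + 0} on |z| = r, so ρ ≤ 6. Choosing z on |z|=r so that 3·z^6 is real positive (always possible by picking arg z appropriately) gives |f(z)| = e^{3r^6 + 0}, matching the bound. The additive constant 0 does not affect log log M(r) ~ 6·log r. Hence ρ = 6.
Therefore ρ = 6.

Order ρ = 6.


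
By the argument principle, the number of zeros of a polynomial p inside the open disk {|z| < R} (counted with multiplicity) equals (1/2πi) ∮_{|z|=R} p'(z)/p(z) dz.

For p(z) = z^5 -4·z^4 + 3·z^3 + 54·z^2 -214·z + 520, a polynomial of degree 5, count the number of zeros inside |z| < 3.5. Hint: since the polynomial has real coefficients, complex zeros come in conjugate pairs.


The zeros of p are: (1 + 3i), (1 - 3i), (3 + 2i), (3 - 2i), -4.
Their magnitudes are: 3.162, 3.162, 3.606, 3.606, 4.
Zeros with |z| < R = 3.5: (1 + 3i), (1 - 3i).
Count = 2.
By the argument principle, (1/2πi) ∮_{|z|=R} p'(z)/p(z) dz equals exactly this count.

Number of zeros inside |z| < 3.5: 2.


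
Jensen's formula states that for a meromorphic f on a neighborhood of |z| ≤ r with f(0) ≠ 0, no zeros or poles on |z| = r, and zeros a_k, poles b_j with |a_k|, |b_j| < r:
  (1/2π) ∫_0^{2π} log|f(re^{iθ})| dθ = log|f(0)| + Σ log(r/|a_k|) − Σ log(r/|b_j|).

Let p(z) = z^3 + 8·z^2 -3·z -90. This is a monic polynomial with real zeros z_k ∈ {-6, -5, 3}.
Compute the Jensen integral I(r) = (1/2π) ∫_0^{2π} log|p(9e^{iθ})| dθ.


Zeros: -6, -5, 3; r = 9.
Inside |z| < r: -6, -5, 3. Outside (|z| ≥ r): ∅.
p(0) = -90, so log|p(0)| = log(90) = 4.4998.
Apply Jensen: I(r) = log|p(0)| + Σ_k log(r/|z_k|), summed over zeros inside |z| < r.
  log(r/|z_k|) for z_k = -6: log(9/6) = 0.4055
  log(r/|z_k|) for z_k = -5: log(9/5) = 0.5878
  log(r/|z_k|) for z_k = 3: log(9/3) = 1.0986
Sum over inside zeros: 2.0919.
I(r) = log|p(0)| + (inside sum) = 4.4998 + 2.0919 = 6.5917.
Closed form (all zeros inside, monic): I(r) = n·log(r) = 3·log(9) = 6.5917. ✓

I(r) ≈ 6.5917.


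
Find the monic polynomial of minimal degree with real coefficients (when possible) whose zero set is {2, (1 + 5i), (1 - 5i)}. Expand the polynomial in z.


The polynomial is p(z) = ∏_{α ∈ S} (z − α), where S = {2, (1 + 5i), (1 - 5i)}.
Expanding the product yields: p(z) = z^3 -4·z^2 + 30·z -52.
Note conjugate pairs combine to real quadratics: (z − (1+5i))(z − (1−5i)) = z² − 2z + 26.
The resulting polynomial has degree 3 and real coefficients as required.

p(z) = z^3 -4·z^2 + 30·z -52.


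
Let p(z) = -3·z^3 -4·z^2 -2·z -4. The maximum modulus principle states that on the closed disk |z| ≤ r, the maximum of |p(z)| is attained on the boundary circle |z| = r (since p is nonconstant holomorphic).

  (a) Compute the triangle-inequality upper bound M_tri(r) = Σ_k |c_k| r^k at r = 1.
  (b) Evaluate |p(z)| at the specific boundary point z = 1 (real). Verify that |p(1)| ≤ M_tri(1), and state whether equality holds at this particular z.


Coefficients: c_0 = -4, c_1 = -2, c_2 = -4, c_3 = -3. Radius r = 1.
Part (a). Triangle bound: M_tri(r) = Σ_k |c_k| r^k
  = |-4|·1^0 + |-2|·1^1 + |-4|·1^2 + |-3|·1^3
  = 4 + 2 + 4 + 3 = 13.
This bounds M(r) := max_{|z|=r} |p(z)| from above; equality holds iff all terms c_k z^k can be made to align in phase at a single z on |z|=r.
Part (b). At z = 1 (real, on the circle |z| = r):
  p(1) = (-4)·1^0 + (-2)·1^1 + (-4)·1^2 + (-3)·1^3 = -13.
  |p(1)| = 13.
Since all nonzero coefficients share the same sign, |p(1)| = 13 = M_tri(1); the triangle bound is attained at z = 1, so in fact M(r) = 13.

M_tri(1) = 13; |p(1)| = 13; equality at z=1: yes.


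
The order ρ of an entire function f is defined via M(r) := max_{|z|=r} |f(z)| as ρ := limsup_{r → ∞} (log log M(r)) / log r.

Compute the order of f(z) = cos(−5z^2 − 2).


Write cos(w) = (e^{iw} ± e^{−iw})/(2 or 2i), so |cos(w)| ≤ e^{|w|}. With w = −5z^2 − 2, |w| ≤ 5r^2 + 2 on |z|=r, giving M(r) ≤ e^{5r^2 + 2} and ρ ≤ 2. For the lower bound, choose z on |z|=r with -5z^2 purely imaginary of modulus 5r^2; then |cos(−5z^2 − 2)| grows like e^{5r^2}/2, so ρ ≥ 2. Hence ρ = 2.
Therefore ρ = 2.

Order ρ = 2.


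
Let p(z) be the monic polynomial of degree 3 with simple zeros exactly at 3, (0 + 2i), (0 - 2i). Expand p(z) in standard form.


The polynomial is p(z) = ∏_{α ∈ S} (z − α), where S = {3, (0 + 2i), (0 - 2i)}.
Expanding the product yields: p(z) = z^3 -3·z^2 + 4·z -12.
Note conjugate pairs combine to real quadratics: (z − (0+2i))(z − (0−2i)) = z² + 4.
The resulting polynomial has degree 3 and real coefficients as required.

p(z) = z^3 -3·z^2 + 4·z -12.


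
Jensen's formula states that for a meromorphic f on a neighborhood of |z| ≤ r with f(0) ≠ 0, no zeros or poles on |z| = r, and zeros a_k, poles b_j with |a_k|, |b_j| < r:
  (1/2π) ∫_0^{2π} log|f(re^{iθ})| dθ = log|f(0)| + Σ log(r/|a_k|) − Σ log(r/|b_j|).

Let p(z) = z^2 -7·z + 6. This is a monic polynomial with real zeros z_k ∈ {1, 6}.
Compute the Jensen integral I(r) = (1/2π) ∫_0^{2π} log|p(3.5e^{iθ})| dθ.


Zeros: 1, 6; r = 3.5.
Inside |z| < r: 1. Outside (|z| ≥ r): 6.
p(0) = 6, so log|p(0)| = log(6) = 1.7918.
Apply Jensen: I(r) = log|p(0)| + Σ_k log(r/|z_k|), summed over zeros inside |z| < r.
  log(r/|z_k|) for z_k = 1: log(3.5/1) = 1.2528
  Outside zeros (6) contribute nothing to the Jensen sum.
Sum over inside zeros: 1.2528.
I(r) = log|p(0)| + (inside sum) = 1.7918 + 1.2528 = 3.0445.
Note: since some zeros are outside |z| ≤ r, the simplified n·log(r) form does NOT apply — only the inside zeros contribute.

I(r) ≈ 3.0445.


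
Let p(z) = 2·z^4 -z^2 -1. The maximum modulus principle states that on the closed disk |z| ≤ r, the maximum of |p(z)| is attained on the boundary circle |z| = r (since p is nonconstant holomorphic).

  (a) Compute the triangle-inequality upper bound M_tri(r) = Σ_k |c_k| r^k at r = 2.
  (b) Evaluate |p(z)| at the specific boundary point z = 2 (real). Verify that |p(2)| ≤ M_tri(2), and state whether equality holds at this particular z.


Coefficients: c_0 = -1, c_1 = 0, c_2 = -1, c_3 = 0, c_4 = 2. Radius r = 2.
Part (a). Triangle bound: M_tri(r) = Σ_k |c_k| r^k
  = |-1|·2^0 + |0|·2^1 + |-1|·2^2 + |0|·2^3 + |2|·2^4
  = 1 + 0 + 4 + 0 + 32 = 37.
This bounds M(r) := max_{|z|=r} |p(z)| from above; equality holds iff all terms c_k z^k can be made to align in phase at a single z on |z|=r.
Part (b). At z = 2 (real, on the circle |z| = r):
  p(2) = (-1)·2^0 + (0)·2^1 + (-1)·2^2 + (0)·2^3 + (2)·2^4 = 27.
  |p(2)| = 27.
Check: |p(2)| = 27 ≤ 37 = M_tri(2). ✓ Equality does not hold at z = 2 (the coefficients have mixed signs, so the terms do not all align in phase there).

M_tri(2) = 37; |p(2)| = 27; equality at z=2: no.


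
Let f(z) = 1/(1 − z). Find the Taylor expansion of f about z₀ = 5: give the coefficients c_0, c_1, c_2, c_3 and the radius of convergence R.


Let w = z − z₀, so z = z₀ + w.
Then 1 − z = 1 − (z₀ + w) = (1 − z₀) − w = -4 − w.
f(z) = 1/(-4 − w) = (1/(-4)) · 1/(1 − w/(-4)) = Σ_{n≥0} w^n / (-4)^(n+1).
So c_n = 1/(-4)^(n+1):
  c_0 = 1/(-4)^1 = -1/4.
  c_1 = 1/(-4)^2 = 1/16.
  c_2 = 1/(-4)^3 = -1/64.
  c_3 = 1/(-4)^4 = 1/256.
The series is valid for |w/d| < 1, i.e. |z − z₀| < |d|.
Radius of convergence: R = |1 − z₀| = |-4| = 4 (distance from z₀ to the singularity z = 1).

c_0 = -1/4, c_1 = 1/16, c_2 = -1/64, c_3 = 1/256; R = 4.


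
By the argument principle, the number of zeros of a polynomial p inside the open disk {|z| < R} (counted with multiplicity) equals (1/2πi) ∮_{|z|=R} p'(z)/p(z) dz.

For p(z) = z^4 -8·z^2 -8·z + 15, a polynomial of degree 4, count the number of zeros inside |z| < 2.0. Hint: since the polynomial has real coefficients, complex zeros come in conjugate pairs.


The zeros of p are: 1, (-2 + 1i), (-2 - 1i), 3.
Their magnitudes are: 1, 2.236, 2.236, 3.
Zeros with |z| < R = 2.0: 1.
Count = 1.
By the argument principle, (1/2πi) ∮_{|z|=R} p'(z)/p(z) dz equals exactly this count.

Number of zeros inside |z| < 2.0: 1.


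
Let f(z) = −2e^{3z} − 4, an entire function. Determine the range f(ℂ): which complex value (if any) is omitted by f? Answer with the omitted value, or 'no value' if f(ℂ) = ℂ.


Little Picard bounds the complement of f(ℂ) to at most one point.
e^{3z} is never zero on ℂ, so -2·e^{3z} takes every value in ℂ ∖ {0}. Adding -4 shifts the range to ℂ ∖ {-4}. Thus f omits exactly the value -4.

Omitted value: -4.


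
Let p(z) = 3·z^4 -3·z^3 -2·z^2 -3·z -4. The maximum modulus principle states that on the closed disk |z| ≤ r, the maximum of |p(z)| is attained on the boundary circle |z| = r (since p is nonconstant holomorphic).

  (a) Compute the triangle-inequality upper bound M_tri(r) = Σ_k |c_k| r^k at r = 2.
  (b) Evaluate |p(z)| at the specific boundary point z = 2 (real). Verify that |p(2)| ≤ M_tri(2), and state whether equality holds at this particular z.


Coefficients: c_0 = -4, c_1 = -3, c_2 = -2, c_3 = -3, c_4 = 3. Radius r = 2.
Part (a). Triangle bound: M_tri(r) = Σ_k |c_k| r^k
  = |-4|·2^0 + |-3|·2^1 + |-2|·2^2 + |-3|·2^3 + |3|·2^4
  = 4 + 6 + 8 + 24 + 48 = 90.
This bounds M(r) := max_{|z|=r} |p(z)| from above; equality holds iff all terms c_k z^k can be made to align in phase at a single z on |z|=r.
Part (b). At z = 2 (real, on the circle |z| = r):
  p(2) = (-4)·2^0 + (-3)·2^1 + (-2)·2^2 + (-3)·2^3 + (3)·2^4 = 6.
  |p(2)| = 6.
Check: |p(2)| = 6 ≤ 90 = M_tri(2). ✓ Equality does not hold at z = 2 (the coefficients have mixed signs, so the terms do not all align in phase there).

M_tri(2) = 90; |p(2)| = 6; equality at z=2: no.


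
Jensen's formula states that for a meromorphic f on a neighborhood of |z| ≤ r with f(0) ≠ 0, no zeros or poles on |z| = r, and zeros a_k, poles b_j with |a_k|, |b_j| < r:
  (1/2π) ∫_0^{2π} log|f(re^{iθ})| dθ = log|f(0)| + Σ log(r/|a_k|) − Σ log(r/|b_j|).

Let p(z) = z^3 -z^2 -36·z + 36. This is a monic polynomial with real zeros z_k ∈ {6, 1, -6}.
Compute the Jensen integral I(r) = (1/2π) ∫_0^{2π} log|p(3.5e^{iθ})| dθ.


Zeros: -6, 1, 6; r = 3.5.
Inside |z| < r: 1. Outside (|z| ≥ r): -6, 6.
p(0) = 36, so log|p(0)| = log(36) = 3.5835.
Apply Jensen: I(r) = log|p(0)| + Σ_k log(r/|z_k|), summed over zeros inside |z| < r.
  log(r/|z_k|) for z_k = 1: log(3.5/1) = 1.2528
  Outside zeros (-6, 6) contribute nothing to the Jensen sum.
Sum over inside zeros: 1.2528.
I(r) = log|p(0)| + (inside sum) = 3.5835 + 1.2528 = 4.8363.
Note: since some zeros are outside |z| ≤ r, the simplified n·log(r) form does NOT apply — only the inside zeros contribute.

I(r) ≈ 4.8363.


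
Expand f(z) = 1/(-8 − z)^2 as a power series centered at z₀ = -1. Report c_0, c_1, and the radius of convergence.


Let w = z − z₀, so z = z₀ + w.
Then -8 − z = -8 − (z₀ + w) = (-8 − z₀) − w = -7 − w.
f(z) = 1/(-7 − w)^2 = (1/(-7)^2) · (1 − w/(-7))^{−2}.
By the binomial series (1−u)^{−2} = Σ_{n≥0} C(n+1, 1) u^n for |u|<1, with u = w/(-7):
  c_n = C(n+1, 1) / (-7)^(n+2).
  c_0 = 1/(-7)^2 = 1/49.
  c_1 = 2/(-7)^3 = -2/343.
The series is valid for |w/d| < 1, i.e. |z − z₀| < |d|.
Radius of convergence: R = |-8 − z₀| = |-7| = 7 (distance from z₀ to the singularity z = -8).

c_0 = 1/49, c_1 = -2/343; R = 7.


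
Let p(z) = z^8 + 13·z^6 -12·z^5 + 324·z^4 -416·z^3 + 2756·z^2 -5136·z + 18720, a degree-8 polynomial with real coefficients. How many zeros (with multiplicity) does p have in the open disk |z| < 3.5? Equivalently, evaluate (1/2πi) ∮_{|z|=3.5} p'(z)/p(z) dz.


The zeros of p are: (2 + 3i), (2 - 3i), (2 + 2i), (2 - 2i), (-1 + 3i), (-1 - 3i), (-3 + 3i), (-3 - 3i).
Their magnitudes are: 3.606, 3.606, 2.828, 2.828, 3.162, 3.162, 4.243, 4.243.
Zeros with |z| < R = 3.5: (2 + 2i), (2 - 2i), (-1 + 3i), (-1 - 3i).
Count = 4.
By the argument principle, (1/2πi) ∮_{|z|=R} p'(z)/p(z) dz equals exactly this count.

Number of zeros inside |z| < 3.5: 4.


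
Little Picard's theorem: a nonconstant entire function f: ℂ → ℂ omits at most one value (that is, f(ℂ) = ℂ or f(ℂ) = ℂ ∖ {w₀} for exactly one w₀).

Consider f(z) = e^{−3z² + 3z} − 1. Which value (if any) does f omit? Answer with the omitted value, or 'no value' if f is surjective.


Little Picard bounds the complement of f(ℂ) to at most one point.
The exponent g(z) = −3z² + 3z is a nonconstant polynomial, hence surjective onto ℂ. So e^{g(z)} takes every value in {e^w : w ∈ ℂ} = ℂ ∖ {0}. Adding -1 shifts the range to ℂ ∖ {-1}. f omits exactly -1.

Omitted value: -1.


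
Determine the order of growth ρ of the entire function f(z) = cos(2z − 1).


cos(w) is a linear combination of e^{iw} and e^{−iw} (or e^w, e^{−w} in the hyperbolic case), so |cos(w)| ≤ e^{|w|}. With w = 2z − 1, |w| ≤ 2|z| + 1 = 2r + 1 on |z| = r, giving M(r) ≤ e^{2r + 1}, so ρ ≤ 1. On a suitable ray (z = it for sin/cos; z = t for sinh/cosh, t real → ∞), |cos(2z − 1)| grows like e^{2|t|}/2, so ρ ≥ 1. Hence ρ = 1.
Therefore ρ = 1.

Order ρ = 1.


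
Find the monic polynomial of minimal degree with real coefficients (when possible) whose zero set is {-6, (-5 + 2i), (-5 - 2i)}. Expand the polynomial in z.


The polynomial is p(z) = ∏_{α ∈ S} (z − α), where S = {-6, (-5 + 2i), (-5 - 2i)}.
Expanding the product yields: p(z) = z^3 + 16·z^2 + 89·z + 174.
Note conjugate pairs combine to real quadratics: (z − (-5+2i))(z − (-5−2i)) = z² + 10z + 29.
The resulting polynomial has degree 3 and real coefficients as required.

p(z) = z^3 + 16·z^2 + 89·z + 174.


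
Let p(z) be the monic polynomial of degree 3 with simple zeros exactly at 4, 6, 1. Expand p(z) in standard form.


The polynomial is p(z) = ∏_{α ∈ S} (z − α), where S = {4, 6, 1}.
Expanding the product yields: p(z) = z^3 -11·z^2 + 34·z -24.
The resulting polynomial has degree 3 and real coefficients as required.

p(z) = z^3 -11·z^2 + 34·z -24.


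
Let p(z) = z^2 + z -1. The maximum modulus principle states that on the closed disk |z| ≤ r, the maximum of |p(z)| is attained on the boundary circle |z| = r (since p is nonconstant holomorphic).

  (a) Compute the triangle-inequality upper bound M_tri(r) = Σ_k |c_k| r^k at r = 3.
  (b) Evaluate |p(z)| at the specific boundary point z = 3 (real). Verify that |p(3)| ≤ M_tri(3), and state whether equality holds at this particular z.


Coefficients: c_0 = -1, c_1 = 1, c_2 = 1. Radius r = 3.
Part (a). Triangle bound: M_tri(r) = Σ_k |c_k| r^k
  = |-1|·3^0 + |1|·3^1 + |1|·3^2
  = 1 + 3 + 9 = 13.
This bounds M(r) := max_{|z|=r} |p(z)| from above; equality holds iff all terms c_k z^k can be made to align in phase at a single z on |z|=r.
Part (b). At z = 3 (real, on the circle |z| = r):
  p(3) = (-1)·3^0 + (1)·3^1 + (1)·3^2 = 11.
  |p(3)| = 11.
Check: |p(3)| = 11 ≤ 13 = M_tri(3). ✓ Equality does not hold at z = 3 (the coefficients have mixed signs, so the terms do not all align in phase there).

M_tri(3) = 13; |p(3)| = 11; equality at z=3: no.


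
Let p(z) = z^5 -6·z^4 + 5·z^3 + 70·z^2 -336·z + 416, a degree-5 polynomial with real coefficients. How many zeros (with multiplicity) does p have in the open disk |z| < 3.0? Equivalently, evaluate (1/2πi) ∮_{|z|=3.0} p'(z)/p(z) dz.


The zeros of p are: 4, 2, -4, (2 + 3i), (2 - 3i).
Their magnitudes are: 4, 2, 4, 3.606, 3.606.
Zeros with |z| < R = 3.0: 2.
Count = 1.
By the argument principle, (1/2πi) ∮_{|z|=R} p'(z)/p(z) dz equals exactly this count.

Number of zeros inside |z| < 3.0: 1.


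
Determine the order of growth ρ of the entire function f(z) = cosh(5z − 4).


cosh(w) is a linear combination of e^{iw} and e^{−iw} (or e^w, e^{−w} in the hyperbolic case), so |cosh(w)| ≤ e^{|w|}. With w = 5z − 4, |w| ≤ 5|z| + 4 = 5r + 4 on |z| = r, giving M(r) ≤ e^{5r + 4}, so ρ ≤ 1. On a suitable ray (z = it for sin/cos; z = t for sinh/cosh, t real → ∞), |cosh(5z − 4)| grows like e^{5|t|}/2, so ρ ≥ 1. Hence ρ = 1.
Therefore ρ = 1.

Order ρ = 1.


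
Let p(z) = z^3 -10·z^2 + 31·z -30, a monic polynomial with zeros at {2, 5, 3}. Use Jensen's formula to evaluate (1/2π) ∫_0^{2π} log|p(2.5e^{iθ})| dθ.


Zeros: 2, 3, 5; r = 2.5.
Inside |z| < r: 2. Outside (|z| ≥ r): 3, 5.
p(0) = -30, so log|p(0)| = log(30) = 3.4012.
Apply Jensen: I(r) = log|p(0)| + Σ_k log(r/|z_k|), summed over zeros inside |z| < r.
  log(r/|z_k|) for z_k = 2: log(2.5/2) = 0.2231
  Outside zeros (3, 5) contribute nothing to the Jensen sum.
Sum over inside zeros: 0.2231.
I(r) = log|p(0)| + (inside sum) = 3.4012 + 0.2231 = 3.6243.
Note: since some zeros are outside |z| ≤ r, the simplified n·log(r) form does NOT apply — only the inside zeros contribute.

I(r) ≈ 3.6243.


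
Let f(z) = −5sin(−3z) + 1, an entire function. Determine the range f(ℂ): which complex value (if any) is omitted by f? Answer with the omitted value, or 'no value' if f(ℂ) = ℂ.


Little Picard bounds the complement of f(ℂ) to at most one point.
sin is entire and surjective onto ℂ: for every w ∈ ℂ, sin(ζ) = w has a solution ζ ∈ ℂ (e.g., via the complex inverse arcsin). With ζ = −3z this gives z = ζ/(-3). Then -5·sin(−3z) takes every value in -5·ℂ = ℂ, and adding 1 is a bijection of ℂ. So f is surjective and omits no value. (Note: only on the real line is sin bounded by [−1, 1].)

Omitted value: no value.


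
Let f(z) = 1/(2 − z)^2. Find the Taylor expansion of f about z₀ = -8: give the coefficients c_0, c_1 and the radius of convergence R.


Let w = z − z₀, so z = z₀ + w.
Then 2 − z = 2 − (z₀ + w) = (2 − z₀) − w = 10 − w.
f(z) = 1/(10 − w)^2 = (1/(10)^2) · (1 − w/(10))^{−2}.
By the binomial series (1−u)^{−2} = Σ_{n≥0} C(n+1, 1) u^n for |u|<1, with u = w/(10):
  c_n = C(n+1, 1) / (10)^(n+2).
  c_0 = 1/(10)^2 = 1/100.
  c_1 = 2/(10)^3 = 1/500.
The series is valid for |w/d| < 1, i.e. |z − z₀| < |d|.
Radius of convergence: R = |2 − z₀| = |10| = 10 (distance from z₀ to the singularity z = 2).

c_0 = 1/100, c_1 = 1/500; R = 10.
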